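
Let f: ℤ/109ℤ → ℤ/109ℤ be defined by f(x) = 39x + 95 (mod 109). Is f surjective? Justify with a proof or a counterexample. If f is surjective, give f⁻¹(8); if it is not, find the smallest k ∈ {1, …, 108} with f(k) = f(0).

Recall: f is surjective if every y in the codomain equals f(x) for some x in the domain.
Since gcd(39, 109) = 1, 39 is invertible modulo 109. Euclid's algorithm: 109 = 2·39 + 31, 39 = 1·31 + 8, 31 = 3·8 + 7, 8 = 1·7 + 1; back-substituting gives 1 = 14·39 − 5·109, so 39⁻¹ ≡ 14 (mod 109).
Then y ↦ 14(y − 95) is a two-sided inverse to f, so every y ∈ ℤ/109ℤ has a preimage.
So f is surjective.
Since f is surjective, we compute f⁻¹(8): solve 39x + 95 ≡ 8 (mod 109), i.e. 39x ≡ 22 (mod 109).
Multiplying by 39⁻¹ = 14 gives x ≡ 14·22 = 308 = 2·109 + 90 ≡ 90 (mod 109).
Check: f(90) = 39·90 + 95 = 3605 = 33·109 + 8 ≡ 8 (mod 109).

90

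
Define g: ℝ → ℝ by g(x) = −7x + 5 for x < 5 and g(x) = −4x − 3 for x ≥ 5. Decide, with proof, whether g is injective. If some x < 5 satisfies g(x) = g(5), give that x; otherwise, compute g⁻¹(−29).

Both pieces are strictly decreasing (slopes −7 and −4), so each is injective on its own interval.
The left piece maps (−∞, 5) onto (−30, ∞); the right piece maps [5, ∞) onto (−∞, −23].
These images overlap. In particular g(5) = −23 (right piece), and solving −7x + 5 = −23 on the left piece gives x = 4 < 5.
So g(4) = g(5) with 4 ≠ 5, and g is not injective. This x = 4 is the requested value below 5.

4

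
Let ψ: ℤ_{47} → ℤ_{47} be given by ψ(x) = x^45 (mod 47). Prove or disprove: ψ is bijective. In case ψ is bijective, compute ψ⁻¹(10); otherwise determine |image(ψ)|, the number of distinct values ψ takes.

33

Since 47 is prime, the nonzero elements of ℤ_{47} form a cyclic group of order 46.
As gcd(45, 46) = 1, raising to the 45th power is a bijection on this group: if s^45 ≡ t^45 then (st^{−1})^45 = 1, and the only element of order dividing gcd(45, 46) = 1 is 1, so s = t.
With ψ(0) = 0 this makes ψ injective on all of ℤ_{47}, hence bijective (finite equal-size domain and codomain). In particular ψ is bijective.
Since ψ is bijective, we find the preimage of 10. The inverse of x ↦ x^45 on (ℤ_{47})^× is x ↦ x^45, because 45·45 = 2025 = 44·46 + 1 ≡ 1 (mod 46) and x^{46} = 1 for x ≠ 0 (Fermat). So ψ⁻¹(10) = 10^45 mod 47.
Repeated squaring mod 47: 10^1 ≡ 10, 10^2 ≡ 10² = 100 ≡ 6, 10^4 ≡ 6² = 36, 10^8 ≡ 36² = 1296 ≡ 27, 10^16 ≡ 27² = 729 ≡ 24, 10^32 ≡ 24² = 576 ≡ 12. Since 45 = 32 + 8 + 4 + 1, 10^45 ≡ 12·27·36·10: 12·27 = 324 ≡ 42, then 42·36 = 1512 ≡ 8, then 8·10 = 80 ≡ 33. So 10^45 ≡ 33 (mod 47).
Hence ψ⁻¹(10) = 33.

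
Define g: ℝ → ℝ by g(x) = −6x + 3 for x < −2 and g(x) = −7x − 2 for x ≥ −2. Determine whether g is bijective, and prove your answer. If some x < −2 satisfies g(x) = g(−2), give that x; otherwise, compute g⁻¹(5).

Both pieces are strictly decreasing (slopes −6 and −7), so each is injective on its own interval.
The left piece maps (−∞, −2) onto (15, ∞); the right piece maps [−2, ∞) onto (−∞, 12].
The images leave a gap (15 has no preimage), so g is not surjective, hence not bijective.
Because the two images are disjoint, no x < −2 has g(x) = g(−2), so we compute g⁻¹(5): 5 lies in (−∞, 12], so solve −7x − 2 = 5: x = (5 + 2)/(−7) = −1.

-1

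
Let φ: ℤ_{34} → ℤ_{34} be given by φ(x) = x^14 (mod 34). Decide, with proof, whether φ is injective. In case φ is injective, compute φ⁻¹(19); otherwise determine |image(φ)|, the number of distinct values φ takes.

18

φ(16): Repeated squaring mod 34: 16^1 ≡ 16, 16^2 ≡ 16² = 256 ≡ 18, 16^4 ≡ 18² = 324 ≡ 18, 16^8 ≡ 18² = 324 ≡ 18. Since 14 = 8 + 4 + 2, 16^14 ≡ 18·18·18: 18·18 = 324 ≡ 18, then 18·18 = 324 ≡ 18. So 16^14 ≡ 18 (mod 34).
φ(18): Repeated squaring mod 34: 18^1 ≡ 18, 18^2 ≡ 18² = 324 ≡ 18, 18^4 ≡ 18² = 324 ≡ 18, 18^8 ≡ 18² = 324 ≡ 18. Since 14 = 8 + 4 + 2, 18^14 ≡ 18·18·18: 18·18 = 324 ≡ 18, then 18·18 = 324 ≡ 18. So 18^14 ≡ 18 (mod 34).
So φ(16) = φ(18) = 18 while 16 ≠ 18, hence φ is not injective.
Since φ is not injective, we determine |image(φ)|. Computing x^14 mod 34 for each x (by repeated squaring, reducing mod 34 at every step), the values φ(0), φ(1), …, φ(33) are: 0, 1, 30, 19, 16, 15, 26, 25, 4, 21, 8, 9, 32, 33, 2, 13, 18, 17, 18, 13, 2, 33, 32, 9, 8, 21, 4, 25, 26, 15, 16, 19, 30, 1.
The distinct values are {0, 1, 2, 4, 8, 9, 13, 15, 16, 17, 18, 19, 21, 25, 26, 30, 32, 33}; there are 18 of them.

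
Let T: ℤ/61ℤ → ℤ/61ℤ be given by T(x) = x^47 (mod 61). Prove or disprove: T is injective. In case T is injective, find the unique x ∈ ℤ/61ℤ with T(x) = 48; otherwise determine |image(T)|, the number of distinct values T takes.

Since 61 is prime, the nonzero elements of ℤ/61ℤ form a cyclic group of order 60.
As gcd(47, 60) = 1, raising to the 47th power is a bijection on this group: if u^47 ≡ v^47 then (uv^{−1})^47 = 1, and the only element of order dividing gcd(47, 60) = 1 is 1, so u = v.
With T(0) = 0 this makes T injective on all of ℤ/61ℤ, hence bijective (finite equal-size domain and codomain). In particular T is injective.
Since T is injective, we find the preimage of 48. The inverse of x ↦ x^47 on (ℤ/61ℤ)^× is x ↦ x^23, because 47·23 = 1081 = 18·60 + 1 ≡ 1 (mod 60) and x^{60} = 1 for x ≠ 0 (Fermat). So T⁻¹(48) = 48^23 mod 61.
Repeated squaring mod 61: 48^1 ≡ 48, 48^2 ≡ 48² = 2304 ≡ 47, 48^4 ≡ 47² = 2209 ≡ 13, 48^8 ≡ 13² = 169 ≡ 47, 48^16 ≡ 47² = 2209 ≡ 13. Since 23 = 16 + 4 + 2 + 1, 48^23 ≡ 13·13·47·48: 13·13 = 169 ≡ 47, then 47·47 = 2209 ≡ 13, then 13·48 = 624 ≡ 14. So 48^23 ≡ 14 (mod 61).
Hence T⁻¹(48) = 14.

14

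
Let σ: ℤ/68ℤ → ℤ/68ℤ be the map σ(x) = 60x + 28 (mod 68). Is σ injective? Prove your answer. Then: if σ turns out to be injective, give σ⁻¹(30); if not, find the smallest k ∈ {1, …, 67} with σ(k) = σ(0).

We have gcd(60, 68) = 4 > 1. Taking a = 0 and b = 17: σ(0) = 28 and σ(17) = 60·17 + 28 = 1048 ≡ 28 (mod 68).
So σ(0) = σ(17) while 0 ≠ 17, therefore σ is not injective.
Since σ is not injective, we find the least positive k with σ(k) = σ(0): this means 60k ≡ 0 (mod 68), i.e. 68 ∣ 60k. Since gcd(60, 68) = 4, dividing through by 4 this holds exactly when 17 ∣ 15k, and as gcd(15, 17) = 1, exactly when 17 ∣ k.
The smallest positive such k is 17.

17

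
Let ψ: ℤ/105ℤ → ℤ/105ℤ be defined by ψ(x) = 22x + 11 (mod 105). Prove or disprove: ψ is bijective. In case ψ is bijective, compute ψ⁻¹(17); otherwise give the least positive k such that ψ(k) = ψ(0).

48

If ψ(s) = ψ(t), then 22s ≡ 22t (mod 105). Because gcd(22, 105) = 1, we may cancel 22 to get s ≡ t (mod 105).
We now compute 22⁻¹ mod 105 explicitly. Euclid's algorithm: 105 = 4·22 + 17, 22 = 1·17 + 5, 17 = 3·5 + 2, 5 = 2·2 + 1; back-substituting gives 1 = 43·22 − 9·105, so 22⁻¹ ≡ 43 (mod 105).
For any y ∈ ℤ/105ℤ, x = 43(y − 11) mod 105 satisfies ψ(x) = 22·43(y − 11) + 11 ≡ y (since 22·43 ≡ 1 mod 105). So every y has a preimage.
So ψ is bijective.
Since ψ is bijective, we compute ψ⁻¹(17): solve 22x + 11 ≡ 17 (mod 105), i.e. 22x ≡ 6 (mod 105).
Multiplying by 22⁻¹ = 43 gives x ≡ 43·6 = 258 = 2·105 + 48 ≡ 48 (mod 105).
Check: ψ(48) = 22·48 + 11 = 1067 = 10·105 + 17 ≡ 17 (mod 105).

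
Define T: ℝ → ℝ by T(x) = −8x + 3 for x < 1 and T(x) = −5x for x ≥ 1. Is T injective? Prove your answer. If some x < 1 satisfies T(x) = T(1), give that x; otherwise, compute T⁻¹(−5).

1

Both pieces are strictly decreasing (slopes −8 and −5), so each is injective on its own interval.
The left piece maps (−∞, 1) onto (−5, ∞); the right piece maps [1, ∞) onto (−∞, −5].
These images are disjoint, so no value is attained by both pieces. Therefore T is injective.
Because the two images are disjoint, no x < 1 has T(x) = T(1), so we compute T⁻¹(−5): −5 lies in (−∞, −5], so solve −5x = −5: x = (−5 − 0)/(−5) = 1.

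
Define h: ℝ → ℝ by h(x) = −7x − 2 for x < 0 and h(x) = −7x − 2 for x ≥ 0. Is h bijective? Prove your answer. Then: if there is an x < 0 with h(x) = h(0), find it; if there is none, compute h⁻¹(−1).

-1/7

Both pieces are strictly decreasing (slopes −7 and −7), so each is injective on its own interval.
The left piece maps (−∞, 0) onto (−2, ∞); the right piece maps [0, ∞) onto (−∞, −2].
Since −2 = −2, the images partition ℝ: h is injective and surjective, hence bijective.
Because the two images are disjoint, no x < 0 has h(x) = h(0), so we compute h⁻¹(−1): −1 lies in (−2, ∞), so solve −7x − 2 = −1: x = (−1 + 2)/(−7) = −1/7.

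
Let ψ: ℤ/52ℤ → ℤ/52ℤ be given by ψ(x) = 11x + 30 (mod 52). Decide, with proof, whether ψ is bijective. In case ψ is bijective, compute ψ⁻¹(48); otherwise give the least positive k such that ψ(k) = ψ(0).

By definition, ψ is injective when ψ(s) = ψ(t) forces s = t.
Suppose ψ(s) = ψ(t) in ℤ/52ℤ. Then 11s + 30 ≡ 11t + 30 (mod 52), therefore 11(s − t) ≡ 0 (mod 52).
Since gcd(11, 52) = 1, 11 is invertible modulo 52, so s − t ≡ 0 (mod 52), i.e. s = t.
We now compute 11⁻¹ mod 52 explicitly. Euclid's algorithm: 52 = 4·11 + 8, 11 = 1·8 + 3, 8 = 2·3 + 2, 3 = 1·2 + 1; back-substituting gives 1 = 19·11 − 4·52, so 11⁻¹ ≡ 19 (mod 52).
Then y ↦ 19(y − 30) is a two-sided inverse to ψ, so every y ∈ ℤ/52ℤ has a preimage.
Thus ψ is bijective.
Since ψ is bijective, we compute ψ⁻¹(48): solve 11x + 30 ≡ 48 (mod 52), i.e. 11x ≡ 18 (mod 52).
Multiplying by 11⁻¹ = 19 gives x ≡ 19·18 = 342 = 6·52 + 30 ≡ 30 (mod 52).
Check: ψ(30) = 11·30 + 30 = 360 = 6·52 + 48 ≡ 48 (mod 52).

30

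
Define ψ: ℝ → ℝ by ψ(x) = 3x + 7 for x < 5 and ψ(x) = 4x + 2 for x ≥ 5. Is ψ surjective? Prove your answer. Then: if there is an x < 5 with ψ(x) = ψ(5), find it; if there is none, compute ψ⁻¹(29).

27/4

Both pieces are strictly increasing (slopes 3 and 4), so each is injective on its own interval.
The left piece maps (−∞, 5) onto (−∞, 22); the right piece maps [5, ∞) onto [22, ∞).
These images together cover ℝ, so ψ is surjective.
Because the two images are disjoint, no x < 5 has ψ(x) = ψ(5), so we compute ψ⁻¹(29): 29 lies in [22, ∞), so solve 4x + 2 = 29: x = (29 − 2)/4 = 27/4.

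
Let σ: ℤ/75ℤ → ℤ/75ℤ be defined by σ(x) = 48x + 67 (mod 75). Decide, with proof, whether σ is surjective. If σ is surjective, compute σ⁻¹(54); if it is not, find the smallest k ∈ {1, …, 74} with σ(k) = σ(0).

25

Since gcd(48, 75) = 3, we have 48x ≡ 0 (mod 3) for all x, so σ(x) ≡ 1 (mod 3).
But 0 ≢ 1 (mod 3), so 0 ∈ ℤ/75ℤ has no preimage. Therefore σ is not surjective.
Since σ is not surjective, we find the least positive k with σ(k) = σ(0): this means 48k ≡ 0 (mod 75), i.e. 75 ∣ 48k. Since gcd(48, 75) = 3, dividing through by 3 this holds exactly when 25 ∣ 16k, and as gcd(16, 25) = 1, exactly when 25 ∣ k.
The smallest positive such k is 25.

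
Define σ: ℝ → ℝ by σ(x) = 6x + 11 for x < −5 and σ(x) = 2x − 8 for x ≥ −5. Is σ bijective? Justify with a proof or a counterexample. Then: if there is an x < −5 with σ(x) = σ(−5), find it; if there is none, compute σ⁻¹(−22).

-11/2

Both pieces are strictly increasing (slopes 6 and 2), so each is injective on its own interval.
The left piece maps (−∞, −5) onto (−∞, −19); the right piece maps [−5, ∞) onto [−18, ∞).
The images leave a gap (−19 has no preimage), so σ is not surjective, hence not bijective.
Because the two images are disjoint, no x < −5 has σ(x) = σ(−5), so we compute σ⁻¹(−22): −22 lies in (−∞, −19), so solve 6x + 11 = −22: x = (−22 − 11)/6 = −11/2.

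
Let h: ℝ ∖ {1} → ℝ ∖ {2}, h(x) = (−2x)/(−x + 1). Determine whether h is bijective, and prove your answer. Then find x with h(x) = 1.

-1

Suppose h(x_1) = h(x_2). Cross-multiplying: (−2x_1)(−x_2 + 1) = (−2x_2)(−x_1 + 1).
Expanding both sides and cancelling the symmetric terms leaves −2·(x_1 − x_2) = 0. Since −2 ≠ 0, x_1 = x_2. So h is injective.
For any y ≠ 2, solving y(−x + 1) = −2x for x gives a well-defined x ≠ 1. So h is surjective.
Thus h is bijective.
Solving h(x) = 1: cross-multiplying gives −2x = 1(−x + 1), which rearranges to −1x = 1, so x = −1.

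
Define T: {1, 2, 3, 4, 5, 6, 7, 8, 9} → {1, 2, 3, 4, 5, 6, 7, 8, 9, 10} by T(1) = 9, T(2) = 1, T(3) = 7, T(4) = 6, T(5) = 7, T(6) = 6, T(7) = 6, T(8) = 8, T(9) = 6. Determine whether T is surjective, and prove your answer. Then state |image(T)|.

No element maps to 2, so T is not surjective.
The image of T is {1, 6, 7, 8, 9}, which has 5 elements.

5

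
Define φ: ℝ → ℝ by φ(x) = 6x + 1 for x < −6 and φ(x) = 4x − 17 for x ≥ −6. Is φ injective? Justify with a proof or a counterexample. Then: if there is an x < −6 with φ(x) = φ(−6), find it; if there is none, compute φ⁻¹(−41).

-7

Both pieces are strictly increasing (slopes 6 and 4), so each is injective on its own interval.
The left piece maps (−∞, −6) onto (−∞, −35); the right piece maps [−6, ∞) onto [−41, ∞).
These images overlap. In particular φ(−6) = −41 (right piece), and solving 6x + 1 = −41 on the left piece gives x = −7 < −6.
So φ(−7) = φ(−6) with −7 ≠ −6, and φ is not injective. This x = −7 is the requested value below −6.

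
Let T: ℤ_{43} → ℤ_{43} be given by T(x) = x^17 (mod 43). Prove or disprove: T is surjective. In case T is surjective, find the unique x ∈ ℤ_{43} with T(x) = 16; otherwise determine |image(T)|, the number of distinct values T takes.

Since 43 is prime, the nonzero elements of ℤ_{43} form a cyclic group of order 42.
As gcd(17, 42) = 1, raising to the 17th power is a bijection on this group: if u^17 ≡ v^17 then (uv^{−1})^17 = 1, and the only element of order dividing gcd(17, 42) = 1 is 1, so u = v.
With T(0) = 0 this makes T injective on all of ℤ_{43}, hence bijective (finite equal-size domain and codomain). In particular T is surjective.
Since T is surjective, we find the preimage of 16. The inverse of x ↦ x^17 on (ℤ_{43})^× is x ↦ x^5, because 17·5 = 85 = 2·42 + 1 ≡ 1 (mod 42) and x^{42} = 1 for x ≠ 0 (Fermat). So T⁻¹(16) = 16^5 mod 43.
Repeated squaring mod 43: 16^1 ≡ 16, 16^2 ≡ 16² = 256 ≡ 41, 16^4 ≡ 41² = 1681 ≡ 4. Since 5 = 4 + 1, 16^5 ≡ 4·16: 4·16 = 64 ≡ 21. So 16^5 ≡ 21 (mod 43).
Hence T⁻¹(16) = 21.

21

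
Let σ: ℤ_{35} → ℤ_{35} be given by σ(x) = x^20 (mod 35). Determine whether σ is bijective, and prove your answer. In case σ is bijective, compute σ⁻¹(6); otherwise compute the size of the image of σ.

σ(3): Repeated squaring mod 35: 3^1 ≡ 3, 3^2 ≡ 3² = 9, 3^4 ≡ 9² = 81 ≡ 11, 3^8 ≡ 11² = 121 ≡ 16, 3^16 ≡ 16² = 256 ≡ 11. Since 20 = 16 + 4, 3^20 ≡ 11·11: 11·11 = 121 ≡ 16. So 3^20 ≡ 16 (mod 35).
σ(4): Repeated squaring mod 35: 4^1 ≡ 4, 4^2 ≡ 4² = 16, 4^4 ≡ 16² = 256 ≡ 11, 4^8 ≡ 11² = 121 ≡ 16, 4^16 ≡ 16² = 256 ≡ 11. Since 20 = 16 + 4, 4^20 ≡ 11·11: 11·11 = 121 ≡ 16. So 4^20 ≡ 16 (mod 35).
So σ(3) = σ(4) = 16 while 3 ≠ 4, so σ is not injective, hence not bijective.
Since σ is not bijective, we determine |image(σ)|. Computing x^20 mod 35 for each x (by repeated squaring, reducing mod 35 at every step), the values σ(0), σ(1), …, σ(34) are: 0, 1, 11, 16, 16, 25, 1, 21, 1, 11, 30, 16, 11, 1, 21, 15, 11, 16, 16, 11, 15, 21, 1, 11, 16, 30, 11, 1, 21, 1, 25, 16, 16, 11, 1.
The distinct values are {0, 1, 11, 15, 16, 21, 25, 30}; there are 8 of them.

8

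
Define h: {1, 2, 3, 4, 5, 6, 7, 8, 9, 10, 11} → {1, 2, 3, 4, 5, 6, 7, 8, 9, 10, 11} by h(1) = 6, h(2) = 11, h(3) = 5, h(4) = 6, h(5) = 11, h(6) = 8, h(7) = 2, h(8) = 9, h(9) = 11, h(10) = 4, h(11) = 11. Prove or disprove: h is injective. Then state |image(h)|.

7

h(1) = 6 = h(4) with 1 ≠ 4, so h is not injective.
The image of h is {2, 4, 5, 6, 8, 9, 11}, which has 7 elements.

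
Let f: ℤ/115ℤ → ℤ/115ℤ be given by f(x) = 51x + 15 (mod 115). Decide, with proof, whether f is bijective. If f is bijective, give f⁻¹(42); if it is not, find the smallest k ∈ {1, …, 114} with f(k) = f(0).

Recall that injectivity means: for all u, v in the domain, f(u) = f(v) implies u = v.
Suppose f(u) = f(v) in ℤ/115ℤ. Then 51u + 15 ≡ 51v + 15 (mod 115), hence 51(u − v) ≡ 0 (mod 115).
Since gcd(51, 115) = 1, 51 is invertible modulo 115, therefore u − v ≡ 0 (mod 115), i.e. u = v.
We now compute 51⁻¹ mod 115 explicitly. Euclid's algorithm: 115 = 2·51 + 13, 51 = 3·13 + 12, 13 = 1·12 + 1; back-substituting gives 1 = 106·51 − 47·115, so 51⁻¹ ≡ 106 (mod 115).
Then y ↦ 106(y − 15) is a two-sided inverse to f, so every y ∈ ℤ/115ℤ has a preimage.
Therefore f is bijective.
Since f is bijective, we find f⁻¹(42): we need 51x ≡ 42 − 15 ≡ 27 (mod 115). Using 51⁻¹ = 106: x ≡ 106·27 = 2862 = 24·115 + 102, so x = 102.
Check: f(102) = 51·102 + 15 = 5217 = 45·115 + 42 ≡ 42 (mod 115).

102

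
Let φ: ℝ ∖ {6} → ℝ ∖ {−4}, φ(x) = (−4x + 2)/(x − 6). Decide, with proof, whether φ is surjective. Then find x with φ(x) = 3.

20/7

For any y ≠ −4, solving y(x − 6) = −4x + 2 for x gives a well-defined x ≠ 6. So φ is surjective.
Solving φ(x) = 3: cross-multiplying gives −4x + 2 = 3(x − 6), which rearranges to −7x = −20, so x = 20/7.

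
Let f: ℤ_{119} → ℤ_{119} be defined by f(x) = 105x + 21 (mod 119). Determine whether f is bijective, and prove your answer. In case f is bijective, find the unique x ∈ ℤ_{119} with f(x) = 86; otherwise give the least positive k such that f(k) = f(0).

17

Recall that f is injective when f(a) = f(b) forces a = b.
We have gcd(105, 119) = 7 > 1. Taking a = 0 and b = 17: f(0) = 21 and f(17) = 105·17 + 21 = 1806 ≡ 21 (mod 119).
So f(0) = f(17) while 0 ≠ 17, therefore f is not injective, hence not bijective.
Since f is not bijective, we find the least positive k with f(k) = f(0): this means 105k ≡ 0 (mod 119), i.e. 119 ∣ 105k. Since gcd(105, 119) = 7, dividing through by 7 this holds exactly when 17 ∣ 15k, and as gcd(15, 17) = 1, exactly when 17 ∣ k.
The smallest positive such k is 17.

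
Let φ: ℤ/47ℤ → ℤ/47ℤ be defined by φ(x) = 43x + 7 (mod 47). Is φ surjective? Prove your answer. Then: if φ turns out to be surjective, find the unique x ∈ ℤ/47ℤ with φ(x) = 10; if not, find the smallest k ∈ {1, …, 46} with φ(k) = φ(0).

Recall that φ is surjective if every y in the codomain equals φ(x) for some x in the domain.
Since gcd(43, 47) = 1, 43 is invertible modulo 47. Euclid's algorithm: 47 = 1·43 + 4, 43 = 10·4 + 3, 4 = 1·3 + 1; back-substituting gives 1 = 35·43 − 32·47, so 43⁻¹ ≡ 35 (mod 47).
For any y ∈ ℤ/47ℤ, x = 35(y − 7) mod 47 satisfies φ(x) = 43·35(y − 7) + 7 ≡ y (since 43·35 ≡ 1 mod 47). So every y has a preimage.
Thus φ is surjective.
Since φ is surjective, we find φ⁻¹(10): we need 43x ≡ 10 − 7 ≡ 3 (mod 47). Using 43⁻¹ = 35: x ≡ 35·3 = 105 = 2·47 + 11, so x = 11.
Check: φ(11) = 43·11 + 7 = 480 = 10·47 + 10 ≡ 10 (mod 47).

11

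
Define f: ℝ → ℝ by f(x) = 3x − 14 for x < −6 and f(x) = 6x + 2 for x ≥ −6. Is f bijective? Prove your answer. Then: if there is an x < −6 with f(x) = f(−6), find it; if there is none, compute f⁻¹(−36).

Both pieces are strictly increasing (slopes 3 and 6), so each is injective on its own interval.
The left piece maps (−∞, −6) onto (−∞, −32); the right piece maps [−6, ∞) onto [−34, ∞).
These images overlap. In particular f(−6) = −34 (right piece), and solving 3x − 14 = −34 on the left piece gives x = −20/3 < −6.
So f(−20/3) = f(−6) with −20/3 ≠ −6, and f is not injective, hence not bijective. This x = −20/3 is the requested value below −6.

-20/3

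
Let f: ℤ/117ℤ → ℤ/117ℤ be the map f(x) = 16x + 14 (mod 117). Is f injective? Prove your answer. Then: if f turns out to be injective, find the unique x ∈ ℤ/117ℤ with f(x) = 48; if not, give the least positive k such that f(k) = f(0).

By definition, injectivity means: for all u, v in the domain, f(u) = f(v) implies u = v.
Suppose f(u) = f(v) in ℤ/117ℤ. Then 16u + 14 ≡ 16v + 14 (mod 117), therefore 16(u − v) ≡ 0 (mod 117).
Since gcd(16, 117) = 1, 16 is invertible modulo 117, thus u − v ≡ 0 (mod 117), i.e. u = v.
Hence f is injective.
We now compute 16⁻¹ mod 117 explicitly. Euclid's algorithm: 117 = 7·16 + 5, 16 = 3·5 + 1; back-substituting gives 1 = 22·16 − 3·117, so 16⁻¹ ≡ 22 (mod 117).
Since f is injective, we find f⁻¹(48): we need 16x ≡ 48 − 14 ≡ 34 (mod 117). Using 16⁻¹ = 22: x ≡ 22·34 = 748 = 6·117 + 46, so x = 46.
Check: f(46) = 16·46 + 14 = 750 = 6·117 + 48 ≡ 48 (mod 117).

46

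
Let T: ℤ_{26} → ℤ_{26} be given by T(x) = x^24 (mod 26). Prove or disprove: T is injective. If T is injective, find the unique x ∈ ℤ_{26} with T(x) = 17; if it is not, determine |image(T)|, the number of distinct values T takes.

T(1) = 1^24 = 1.
T(3): Repeated squaring mod 26: 3^1 ≡ 3, 3^2 ≡ 3² = 9, 3^4 ≡ 9² = 81 ≡ 3, 3^8 ≡ 3² = 9, 3^16 ≡ 9² = 81 ≡ 3. Since 24 = 16 + 8, 3^24 ≡ 3·9: 3·9 = 27 ≡ 1. So 3^24 ≡ 1 (mod 26).
So T(1) = T(3) = 1 while 1 ≠ 3, so T is not injective.
Since T is not injective, we determine |image(T)|. Computing x^24 mod 26 for each x (by repeated squaring, reducing mod 26 at every step), the values T(0), T(1), …, T(25) are: 0, 1, 14, 1, 14, 1, 14, 1, 14, 1, 14, 1, 14, 13, 14, 1, 14, 1, 14, 1, 14, 1, 14, 1, 14, 1.
The distinct values are {0, 1, 13, 14}; there are 4 of them.

4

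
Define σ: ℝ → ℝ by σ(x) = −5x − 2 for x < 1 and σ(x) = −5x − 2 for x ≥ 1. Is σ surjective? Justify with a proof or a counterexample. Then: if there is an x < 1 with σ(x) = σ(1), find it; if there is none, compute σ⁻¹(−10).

8/5

Both pieces are strictly decreasing (slopes −5 and −5), so each is injective on its own interval.
The left piece maps (−∞, 1) onto (−7, ∞); the right piece maps [1, ∞) onto (−∞, −7].
These images together cover ℝ, so σ is surjective.
Because the two images are disjoint, no x < 1 has σ(x) = σ(1), so we compute σ⁻¹(−10): −10 lies in (−∞, −7], so solve −5x − 2 = −10: x = (−10 + 2)/(−5) = 8/5.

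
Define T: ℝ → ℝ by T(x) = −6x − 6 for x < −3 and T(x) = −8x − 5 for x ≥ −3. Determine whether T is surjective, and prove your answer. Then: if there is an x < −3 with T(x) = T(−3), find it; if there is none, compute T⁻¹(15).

-25/6

Both pieces are strictly decreasing (slopes −6 and −8), so each is injective on its own interval.
The left piece maps (−∞, −3) onto (12, ∞); the right piece maps [−3, ∞) onto (−∞, 19].
The union (12, ∞) ∪ (−∞, 19] covers ℝ, so T is surjective.
For the follow-up: the images overlap, so an x < −3 with T(x) = T(−3) exists. T(−3) = 19; solving −6x − 6 = 19 for x < −3 gives x = (19 + 6)/(−6) = −25/6.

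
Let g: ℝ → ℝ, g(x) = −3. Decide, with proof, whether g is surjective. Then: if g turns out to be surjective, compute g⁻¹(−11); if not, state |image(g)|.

1

g(x) = −3 for all x, so −2 has no preimage and g is not surjective.
Since g is not surjective, we state |image(g)|: the image of g is {−3}, which has 1 element.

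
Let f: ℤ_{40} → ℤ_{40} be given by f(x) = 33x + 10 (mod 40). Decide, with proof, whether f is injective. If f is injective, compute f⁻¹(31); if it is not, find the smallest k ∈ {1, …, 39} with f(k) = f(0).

Suppose f(s) = f(t) in ℤ_{40}. Then 33s + 10 ≡ 33t + 10 (mod 40), therefore 33(s − t) ≡ 0 (mod 40).
Since gcd(33, 40) = 1, 33 is invertible modulo 40, hence s − t ≡ 0 (mod 40), i.e. s = t.
Hence f is injective.
We now compute 33⁻¹ mod 40 explicitly. Euclid's algorithm: 40 = 1·33 + 7, 33 = 4·7 + 5, 7 = 1·5 + 2, 5 = 2·2 + 1; back-substituting gives 1 = 17·33 − 14·40, so 33⁻¹ ≡ 17 (mod 40).
Since f is injective, we find f⁻¹(31): we need 33x ≡ 31 − 10 ≡ 21 (mod 40). Using 33⁻¹ = 17: x ≡ 17·21 = 357 = 8·40 + 37, so x = 37.
Check: f(37) = 33·37 + 10 = 1231 = 30·40 + 31 ≡ 31 (mod 40).

37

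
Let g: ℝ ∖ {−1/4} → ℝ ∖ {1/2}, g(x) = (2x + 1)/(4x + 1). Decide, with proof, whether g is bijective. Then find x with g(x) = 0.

Suppose g(x_1) = g(x_2). Cross-multiplying: (2x_1 + 1)(4x_2 + 1) = (2x_2 + 1)(4x_1 + 1).
Expanding both sides and cancelling the symmetric terms leaves −2·(x_1 − x_2) = 0. Since −2 ≠ 0, x_1 = x_2. Hence g is injective.
For any y ≠ 1/2, solving y(4x + 1) = 2x + 1 for x gives a well-defined x ≠ −1/4. So g is surjective.
So g is bijective.
Solving g(x) = 0: cross-multiplying gives 2x + 1 = 0(4x + 1), which rearranges to 2x = −1, so x = −1/2.

-1/2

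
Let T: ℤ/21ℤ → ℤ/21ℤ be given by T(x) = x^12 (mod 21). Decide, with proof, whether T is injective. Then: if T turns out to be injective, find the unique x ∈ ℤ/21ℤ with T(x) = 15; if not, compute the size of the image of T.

4

T(1) = 1^12 = 1.
T(2): Repeated squaring mod 21: 2^1 ≡ 2, 2^2 ≡ 2² = 4, 2^4 ≡ 4² = 16, 2^8 ≡ 16² = 256 ≡ 4. Since 12 = 8 + 4, 2^12 ≡ 4·16: 4·16 = 64 ≡ 1. So 2^12 ≡ 1 (mod 21).
So T(1) = T(2) = 1 while 1 ≠ 2, therefore T is not injective.
Since T is not injective, we determine |image(T)|. Computing x^12 mod 21 for each x (by repeated squaring, reducing mod 21 at every step), the values T(0), T(1), …, T(20) are: 0, 1, 1, 15, 1, 1, 15, 7, 1, 15, 1, 1, 15, 1, 7, 15, 1, 1, 15, 1, 1.
The distinct values are {0, 1, 7, 15}; there are 4 of them.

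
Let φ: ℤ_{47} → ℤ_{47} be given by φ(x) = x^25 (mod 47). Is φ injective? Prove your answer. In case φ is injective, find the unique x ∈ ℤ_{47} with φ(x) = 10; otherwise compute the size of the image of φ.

Since 47 is prime, the nonzero elements of ℤ_{47} form a cyclic group of order 46.
As gcd(25, 46) = 1, raising to the 25th power is a bijection on this group: if u^25 ≡ v^25 then (uv^{−1})^25 = 1, and the only element of order dividing gcd(25, 46) = 1 is 1, so u = v.
With φ(0) = 0 this makes φ injective on all of ℤ_{47}, hence bijective (finite equal-size domain and codomain). In particular φ is injective.
Since φ is injective, we find the preimage of 10. The inverse of x ↦ x^25 on (ℤ_{47})^× is x ↦ x^35, because 25·35 = 875 = 19·46 + 1 ≡ 1 (mod 46) and x^{46} = 1 for x ≠ 0 (Fermat). So φ⁻¹(10) = 10^35 mod 47.
Repeated squaring mod 47: 10^1 ≡ 10, 10^2 ≡ 10² = 100 ≡ 6, 10^4 ≡ 6² = 36, 10^8 ≡ 36² = 1296 ≡ 27, 10^16 ≡ 27² = 729 ≡ 24, 10^32 ≡ 24² = 576 ≡ 12. Since 35 = 32 + 2 + 1, 10^35 ≡ 12·6·10: 12·6 = 72 ≡ 25, then 25·10 = 250 ≡ 15. So 10^35 ≡ 15 (mod 47).
Hence φ⁻¹(10) = 15.

15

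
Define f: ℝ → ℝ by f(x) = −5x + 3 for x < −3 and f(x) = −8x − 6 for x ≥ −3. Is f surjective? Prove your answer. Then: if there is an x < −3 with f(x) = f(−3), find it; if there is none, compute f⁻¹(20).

-17/5

Both pieces are strictly decreasing (slopes −5 and −8), so each is injective on its own interval.
The left piece maps (−∞, −3) onto (18, ∞); the right piece maps [−3, ∞) onto (−∞, 18].
These images together cover ℝ, so f is surjective.
Because the two images are disjoint, no x < −3 has f(x) = f(−3), so we compute f⁻¹(20): 20 lies in (18, ∞), so solve −5x + 3 = 20: x = (20 − 3)/(−5) = −17/5.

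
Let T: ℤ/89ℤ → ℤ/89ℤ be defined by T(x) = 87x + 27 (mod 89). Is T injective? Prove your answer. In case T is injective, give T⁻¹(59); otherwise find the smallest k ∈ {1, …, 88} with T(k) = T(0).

73

Suppose T(x_1) = T(x_2) in ℤ/89ℤ. Then 87x_1 + 27 ≡ 87x_2 + 27 (mod 89), so 87(x_1 − x_2) ≡ 0 (mod 89).
Since gcd(87, 89) = 1, 87 is invertible modulo 89, thus x_1 − x_2 ≡ 0 (mod 89), i.e. x_1 = x_2.
So T is injective.
We now compute 87⁻¹ mod 89 explicitly. Euclid's algorithm: 89 = 1·87 + 2, 87 = 43·2 + 1; back-substituting gives 1 = 44·87 − 43·89, so 87⁻¹ ≡ 44 (mod 89).
Since T is injective, we find T⁻¹(59): we need 87x ≡ 59 − 27 ≡ 32 (mod 89). Using 87⁻¹ = 44: x ≡ 44·32 = 1408 = 15·89 + 73, so x = 73.
Check: T(73) = 87·73 + 27 = 6378 = 71·89 + 59 ≡ 59 (mod 89).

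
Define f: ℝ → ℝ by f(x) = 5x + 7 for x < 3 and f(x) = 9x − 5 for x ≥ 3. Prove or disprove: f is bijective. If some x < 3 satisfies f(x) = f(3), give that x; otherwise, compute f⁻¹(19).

12/5

Both pieces are strictly increasing (slopes 5 and 9), so each is injective on its own interval.
The left piece maps (−∞, 3) onto (−∞, 22); the right piece maps [3, ∞) onto [22, ∞).
Since 22 = 22, the images partition ℝ: f is injective and surjective, hence bijective.
Because the two images are disjoint, no x < 3 has f(x) = f(3), so we compute f⁻¹(19): 19 lies in (−∞, 22), so solve 5x + 7 = 19: x = (19 − 7)/5 = 12/5.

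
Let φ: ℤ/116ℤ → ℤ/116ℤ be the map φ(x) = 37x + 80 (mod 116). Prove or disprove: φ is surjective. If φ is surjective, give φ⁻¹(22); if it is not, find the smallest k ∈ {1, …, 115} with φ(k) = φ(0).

58

Recall: surjectivity means every element of the codomain has a preimage under φ.
Since gcd(37, 116) = 1, 37 is invertible modulo 116. Euclid's algorithm: 116 = 3·37 + 5, 37 = 7·5 + 2, 5 = 2·2 + 1; back-substituting gives 1 = 69·37 − 22·116, so 37⁻¹ ≡ 69 (mod 116).
Then y ↦ 69(y − 80) is a two-sided inverse to φ, so every y ∈ ℤ/116ℤ has a preimage.
So φ is surjective.
Since φ is surjective, we find φ⁻¹(22): we need 37x ≡ 22 − 80 ≡ 58 (mod 116). Using 37⁻¹ = 69: x ≡ 69·58 = 4002 = 34·116 + 58, so x = 58.
Check: φ(58) = 37·58 + 80 = 2226 = 19·116 + 22 ≡ 22 (mod 116).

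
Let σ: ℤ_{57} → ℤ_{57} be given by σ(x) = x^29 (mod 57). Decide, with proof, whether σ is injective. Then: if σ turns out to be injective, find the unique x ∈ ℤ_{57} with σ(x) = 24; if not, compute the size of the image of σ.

9

Computing x^29 mod 57 for each x (by repeated squaring, reducing mod 57 at every step), the values σ(0), σ(1), …, σ(56) are: 0, 1, 53, 48, 16, 44, 36, 49, 50, 24, 52, 26, 27, 40, 32, 3, 28, 23, 18, 19, 20, 15, 10, 35, 6, 55, 11, 12, 43, 14, 45, 46, 2, 51, 22, 47, 42, 37, 38, 39, 34, 29, 54, 25, 17, 30, 31, 5, 33, 7, 8, 21, 13, 41, 9, 4, 56.
Every element of ℤ_{57} appears exactly once in this list, so σ is a bijection, and in particular injective.
Since σ is injective, we read off the preimage of 24 from the same table: σ(9) = 24, so σ⁻¹(24) = 9.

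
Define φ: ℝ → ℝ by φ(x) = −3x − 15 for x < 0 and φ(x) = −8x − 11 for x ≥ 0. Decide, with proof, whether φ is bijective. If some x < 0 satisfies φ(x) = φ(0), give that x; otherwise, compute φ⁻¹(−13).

-4/3

Both pieces are strictly decreasing (slopes −3 and −8), so each is injective on its own interval.
The left piece maps (−∞, 0) onto (−15, ∞); the right piece maps [0, ∞) onto (−∞, −11].
These images overlap. In particular φ(0) = −11 (right piece), and solving −3x − 15 = −11 on the left piece gives x = −4/3 < 0.
So φ(−4/3) = φ(0) with −4/3 ≠ 0, and φ is not injective, hence not bijective. This x = −4/3 is the requested value below 0.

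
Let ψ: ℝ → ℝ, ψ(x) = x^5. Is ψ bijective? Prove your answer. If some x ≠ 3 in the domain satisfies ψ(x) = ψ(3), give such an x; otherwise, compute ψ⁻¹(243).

On ℝ, x ↦ x^5 is strictly increasing (injective) and for any y ∈ ℝ the 5th root y^{1/5} lies in ℝ (surjective). So ψ is bijective.
Since x ↦ x^5 is strictly increasing on ℝ, it is injective there, so no x ≠ 3 in the domain has ψ(x) = ψ(3). We therefore compute ψ⁻¹(243) = 243^{1/5} = 3 (indeed 3^5 = 243).

3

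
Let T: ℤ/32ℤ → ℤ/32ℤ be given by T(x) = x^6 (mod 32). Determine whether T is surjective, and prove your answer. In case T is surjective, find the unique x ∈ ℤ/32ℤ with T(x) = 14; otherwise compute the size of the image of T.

5

T(0) = 0^6 = 0.
T(2): Repeated squaring mod 32: 2^1 ≡ 2, 2^2 ≡ 2² = 4, 2^4 ≡ 4² = 16. Since 6 = 4 + 2, 2^6 ≡ 16·4: 16·4 = 64 ≡ 0. So 2^6 ≡ 0 (mod 32).
So T(0) = T(2) = 0 while 0 ≠ 2, so T is not injective.
A non-injective map from the 32-element set ℤ/32ℤ to itself takes at most 31 distinct values, so it cannot be surjective. So T is not surjective.
Since T is not surjective, we determine |image(T)|. Computing x^6 mod 32 for each x (by repeated squaring, reducing mod 32 at every step), the values T(0), T(1), …, T(31) are: 0, 1, 0, 25, 0, 9, 0, 17, 0, 17, 0, 9, 0, 25, 0, 1, 0, 1, 0, 25, 0, 9, 0, 17, 0, 17, 0, 9, 0, 25, 0, 1.
The distinct values are {0, 1, 9, 17, 25}; there are 5 of them.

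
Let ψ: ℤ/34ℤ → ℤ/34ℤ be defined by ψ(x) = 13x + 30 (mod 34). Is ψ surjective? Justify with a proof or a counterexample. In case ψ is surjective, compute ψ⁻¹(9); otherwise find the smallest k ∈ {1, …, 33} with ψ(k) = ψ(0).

Since gcd(13, 34) = 1, 13 is invertible modulo 34. Euclid's algorithm: 34 = 2·13 + 8, 13 = 1·8 + 5, 8 = 1·5 + 3, 5 = 1·3 + 2, 3 = 1·2 + 1; back-substituting gives 1 = 21·13 − 8·34, so 13⁻¹ ≡ 21 (mod 34).
Then y ↦ 21(y − 30) is a two-sided inverse to ψ, so every y ∈ ℤ/34ℤ has a preimage.
So ψ is surjective.
Since ψ is surjective, we find ψ⁻¹(9): we need 13x ≡ 9 − 30 ≡ 13 (mod 34). Using 13⁻¹ = 21: x ≡ 21·13 = 273 = 8·34 + 1, so x = 1.
Check: ψ(1) = 13·1 + 30 = 43 = 1·34 + 9 ≡ 9 (mod 34).

1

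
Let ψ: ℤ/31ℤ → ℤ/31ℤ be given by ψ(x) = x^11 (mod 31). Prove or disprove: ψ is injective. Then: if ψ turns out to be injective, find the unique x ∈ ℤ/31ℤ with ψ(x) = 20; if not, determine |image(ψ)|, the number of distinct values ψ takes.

Since 31 is prime, the nonzero elements of ℤ/31ℤ form a cyclic group of order 30.
As gcd(11, 30) = 1, raising to the 11th power is a bijection on this group: if u^11 ≡ v^11 then (uv^{−1})^11 = 1, and the only element of order dividing gcd(11, 30) = 1 is 1, so u = v.
With ψ(0) = 0 this makes ψ injective on all of ℤ/31ℤ, hence bijective (finite equal-size domain and codomain). In particular ψ is injective.
Since ψ is injective, we find the preimage of 20. The inverse of x ↦ x^11 on (ℤ/31ℤ)^× is x ↦ x^11, because 11·11 = 121 = 4·30 + 1 ≡ 1 (mod 30) and x^{30} = 1 for x ≠ 0 (Fermat). So ψ⁻¹(20) = 20^11 mod 31.
Repeated squaring mod 31: 20^1 ≡ 20, 20^2 ≡ 20² = 400 ≡ 28, 20^4 ≡ 28² = 784 ≡ 9, 20^8 ≡ 9² = 81 ≡ 19. Since 11 = 8 + 2 + 1, 20^11 ≡ 19·28·20: 19·28 = 532 ≡ 5, then 5·20 = 100 ≡ 7. So 20^11 ≡ 7 (mod 31).
Hence ψ⁻¹(20) = 7.

7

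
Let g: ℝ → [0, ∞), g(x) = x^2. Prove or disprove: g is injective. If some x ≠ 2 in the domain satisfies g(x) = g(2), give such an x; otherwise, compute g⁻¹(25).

-2

g(2) = 4 = (−2)^2 = g(−2) (since 2 is even), with 2 ≠ −2. So g is not injective.
For the follow-up, such an x exists: taking x = −2 ∈ ℝ gives g(−2) = 4 = g(2) with −2 ≠ 2.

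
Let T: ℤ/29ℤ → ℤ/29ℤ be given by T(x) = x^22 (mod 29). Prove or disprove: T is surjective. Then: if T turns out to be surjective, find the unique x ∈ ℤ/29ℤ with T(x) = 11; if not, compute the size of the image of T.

15

T(14): Repeated squaring mod 29: 14^1 ≡ 14, 14^2 ≡ 14² = 196 ≡ 22, 14^4 ≡ 22² = 484 ≡ 20, 14^8 ≡ 20² = 400 ≡ 23, 14^16 ≡ 23² = 529 ≡ 7. Since 22 = 16 + 4 + 2, 14^22 ≡ 7·20·22: 7·20 = 140 ≡ 24, then 24·22 = 528 ≡ 6. So 14^22 ≡ 6 (mod 29).
T(15): Repeated squaring mod 29: 15^1 ≡ 15, 15^2 ≡ 15² = 225 ≡ 22, 15^4 ≡ 22² = 484 ≡ 20, 15^8 ≡ 20² = 400 ≡ 23, 15^16 ≡ 23² = 529 ≡ 7. Since 22 = 16 + 4 + 2, 15^22 ≡ 7·20·22: 7·20 = 140 ≡ 24, then 24·22 = 528 ≡ 6. So 15^22 ≡ 6 (mod 29).
So T(14) = T(15) = 6 while 14 ≠ 15, so T is not injective.
A non-injective map from the 29-element set ℤ/29ℤ to itself takes at most 28 distinct values, so it cannot be surjective. Hence T is not surjective.
Since T is not surjective, we determine |image(T)|. Computing x^22 mod 29 for each x (by repeated squaring, reducing mod 29 at every step), the values T(0), T(1), …, T(28) are: 0, 1, 5, 22, 25, 24, 23, 7, 9, 20, 4, 13, 28, 16, 6, 6, 16, 28, 13, 4, 20, 9, 7, 23, 24, 25, 22, 5, 1.
The distinct values are {0, 1, 4, 5, 6, 7, 9, 13, 16, 20, 22, 23, 24, 25, 28}; there are 15 of them.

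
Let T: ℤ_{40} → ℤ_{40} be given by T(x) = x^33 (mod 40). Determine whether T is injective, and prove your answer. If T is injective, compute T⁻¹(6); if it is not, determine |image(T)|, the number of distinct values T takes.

T(0) = 0^33 = 0.
T(10): Repeated squaring mod 40: 10^1 ≡ 10, 10^2 ≡ 10² = 100 ≡ 20, 10^4 ≡ 20² = 400 ≡ 0, 10^8 ≡ 0² = 0, 10^16 ≡ 0² = 0, 10^32 ≡ 0² = 0. Since 33 = 32 + 1, 10^33 ≡ 0·10: 0·10 = 0. So 10^33 ≡ 0 (mod 40).
So T(0) = T(10) = 0 while 0 ≠ 10, so T is not injective.
Since T is not injective, we determine |image(T)|. Computing x^33 mod 40 for each x (by repeated squaring, reducing mod 40 at every step), the values T(0), T(1), …, T(39) are: 0, 1, 32, 3, 24, 5, 16, 7, 8, 9, 0, 11, 32, 13, 24, 15, 16, 17, 8, 19, 0, 21, 32, 23, 24, 25, 16, 27, 8, 29, 0, 31, 32, 33, 24, 35, 16, 37, 8, 39.
The distinct values are {0, 1, 3, 5, 7, 8, 9, 11, 13, 15, 16, 17, 19, 21, 23, 24, 25, 27, 29, 31, 32, 33, 35, 37, 39}; there are 25 of them.

25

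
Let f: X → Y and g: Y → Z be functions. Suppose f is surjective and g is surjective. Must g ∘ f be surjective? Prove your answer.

surjective

Let c ∈ Z. Since g is surjective, there is b ∈ Y with g(b) = c. Since f is surjective, there is a ∈ X with f(a) = b.
Then (g ∘ f)(a) = g(b) = c. So g ∘ f is surjective.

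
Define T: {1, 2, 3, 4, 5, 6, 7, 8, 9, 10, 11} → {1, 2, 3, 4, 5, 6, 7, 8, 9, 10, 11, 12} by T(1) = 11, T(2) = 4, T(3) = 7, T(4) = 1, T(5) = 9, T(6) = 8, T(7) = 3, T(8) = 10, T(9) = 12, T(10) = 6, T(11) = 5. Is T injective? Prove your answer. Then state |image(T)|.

11

The values T(1), …, T(11) are 11, 4, 7, 1, 9, 8, 3, 10, 12, 6, 5 — all distinct.
So T(x_1) = T(x_2) only when x_1 = x_2, and T is injective.
The image of T is {1, 3, 4, 5, 6, 7, 8, 9, 10, 11, 12}, which has 11 elements.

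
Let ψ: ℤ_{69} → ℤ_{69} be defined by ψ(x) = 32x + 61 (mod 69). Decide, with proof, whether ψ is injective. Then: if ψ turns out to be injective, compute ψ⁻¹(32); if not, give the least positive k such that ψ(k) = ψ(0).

53

Suppose ψ(a) = ψ(b) in ℤ_{69}. Then 32a + 61 ≡ 32b + 61 (mod 69), thus 32(a − b) ≡ 0 (mod 69).
Since gcd(32, 69) = 1, 32 is invertible modulo 69, thus a − b ≡ 0 (mod 69), i.e. a = b.
Hence ψ is injective.
We now compute 32⁻¹ mod 69 explicitly. Euclid's algorithm: 69 = 2·32 + 5, 32 = 6·5 + 2, 5 = 2·2 + 1; back-substituting gives 1 = 41·32 − 19·69, so 32⁻¹ ≡ 41 (mod 69).
Since ψ is injective, we find ψ⁻¹(32): we need 32x ≡ 32 − 61 ≡ 40 (mod 69). Using 32⁻¹ = 41: x ≡ 41·40 = 1640 = 23·69 + 53, so x = 53.
Check: ψ(53) = 32·53 + 61 = 1757 = 25·69 + 32 ≡ 32 (mod 69).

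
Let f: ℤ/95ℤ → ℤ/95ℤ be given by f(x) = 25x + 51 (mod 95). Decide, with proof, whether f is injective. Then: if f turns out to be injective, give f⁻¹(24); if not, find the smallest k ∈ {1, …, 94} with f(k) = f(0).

19

Recall: f is injective when f(u) = f(v) forces u = v.
We have gcd(25, 95) = 5 > 1. Taking u = 0 and v = 19: f(0) = 51 and f(19) = 25·19 + 51 = 526 ≡ 51 (mod 95).
So f(0) = f(19) while 0 ≠ 19, therefore f is not injective.
Since f is not injective, we find the least positive k with f(k) = f(0): this means 25k ≡ 0 (mod 95), i.e. 95 ∣ 25k. Since gcd(25, 95) = 5, dividing through by 5 this holds exactly when 19 ∣ 5k, and as gcd(5, 19) = 1, exactly when 19 ∣ k.
The smallest positive such k is 19.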